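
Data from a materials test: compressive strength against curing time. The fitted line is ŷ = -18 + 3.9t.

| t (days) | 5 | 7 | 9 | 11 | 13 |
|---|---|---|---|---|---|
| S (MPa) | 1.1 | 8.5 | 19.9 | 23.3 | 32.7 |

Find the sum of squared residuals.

t=5: ŷ = -18 + 3.9·5 = 1.5; e = 1.1 − 1.5 = -0.4
t=7: ŷ = -18 + 3.9·7 = 9.3; e = 8.5 − 9.3 = -0.8
t=9: ŷ = -18 + 3.9·9 = 17.1; e = 19.9 − 17.1 = 2.8
t=11: ŷ = -18 + 3.9·11 = 24.9; e = 23.3 − 24.9 = -1.6
t=13: ŷ = -18 + 3.9·13 = 32.7; e = 32.7 − 32.7 = 0
SSE = 0.16 + 0.64 + 7.84 + 2.56 + 0 = 11.2

SSE = 11.2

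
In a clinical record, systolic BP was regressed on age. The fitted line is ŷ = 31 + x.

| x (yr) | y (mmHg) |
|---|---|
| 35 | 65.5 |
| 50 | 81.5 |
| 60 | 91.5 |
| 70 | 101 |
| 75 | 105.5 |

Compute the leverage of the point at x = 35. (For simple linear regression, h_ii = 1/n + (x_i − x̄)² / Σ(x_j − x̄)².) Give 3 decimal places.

x̄ = (35 + 50 + 60 + 70 + 75)/5 = 58
Σ(x − x̄)² = 529 + 64 + 4 + 144 + 289 = 1030
h = 1/5 + (-23)²/1030 = 0.2 + 0.513592 = 0.714

h = 0.714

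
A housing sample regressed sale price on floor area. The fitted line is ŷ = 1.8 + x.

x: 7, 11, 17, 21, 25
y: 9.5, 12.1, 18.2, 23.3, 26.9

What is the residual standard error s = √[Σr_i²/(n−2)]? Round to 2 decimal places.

s = 0.73

x=7: ŷ = 1.8 + 7 = 8.8; r = 9.5 − 8.8 = 0.7
x=11: ŷ = 1.8 + 11 = 12.8; r = 12.1 − 12.8 = -0.7
x=17: ŷ = 1.8 + 17 = 18.8; r = 18.2 − 18.8 = -0.6
x=21: ŷ = 1.8 + 21 = 22.8; r = 23.3 − 22.8 = 0.5
x=25: ŷ = 1.8 + 25 = 26.8; r = 26.9 − 26.8 = 0.1
SSE = 0.49 + 0.49 + 0.36 + 0.25 + 0.01 = 1.6
s = √(1.6/3) = √0.533333 ≈ 0.73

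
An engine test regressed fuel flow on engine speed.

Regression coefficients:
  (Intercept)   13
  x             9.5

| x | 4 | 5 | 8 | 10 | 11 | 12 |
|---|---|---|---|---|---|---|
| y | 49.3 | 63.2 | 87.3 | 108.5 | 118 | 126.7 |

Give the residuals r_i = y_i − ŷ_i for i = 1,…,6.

-1.7, 2.7, -1.7, 0.5, 0.5, -0.3

x=4: ŷ = 13 + 9.5·4 = 51; r = 49.3 − 51 = -1.7
x=5: ŷ = 13 + 9.5·5 = 60.5; r = 63.2 − 60.5 = 2.7
x=8: ŷ = 13 + 9.5·8 = 89; r = 87.3 − 89 = -1.7
x=10: ŷ = 13 + 9.5·10 = 108; r = 108.5 − 108 = 0.5
x=11: ŷ = 13 + 9.5·11 = 117.5; r = 118 − 117.5 = 0.5
x=12: ŷ = 13 + 9.5·12 = 127; r = 126.7 − 127 = -0.3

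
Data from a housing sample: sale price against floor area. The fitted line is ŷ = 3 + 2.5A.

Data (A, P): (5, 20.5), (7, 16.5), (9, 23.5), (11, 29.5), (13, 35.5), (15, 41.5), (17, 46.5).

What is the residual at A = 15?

ŷ = 3 + 2.5·15 = 40.5
e = 41.5 − 40.5 = 1

e = 1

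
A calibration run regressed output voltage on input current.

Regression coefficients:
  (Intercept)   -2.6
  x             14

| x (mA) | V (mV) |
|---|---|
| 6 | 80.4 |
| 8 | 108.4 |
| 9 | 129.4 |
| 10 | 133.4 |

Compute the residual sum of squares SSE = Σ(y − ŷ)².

SSE = 54

x=6: V̂ = -2.6 + 14·6 = 81.4; r = 80.4 − 81.4 = -1
x=8: V̂ = -2.6 + 14·8 = 109.4; r = 108.4 − 109.4 = -1
x=9: V̂ = -2.6 + 14·9 = 123.4; r = 129.4 − 123.4 = 6
x=10: V̂ = -2.6 + 14·10 = 137.4; r = 133.4 − 137.4 = -4
SSE = 1 + 1 + 36 + 16 = 54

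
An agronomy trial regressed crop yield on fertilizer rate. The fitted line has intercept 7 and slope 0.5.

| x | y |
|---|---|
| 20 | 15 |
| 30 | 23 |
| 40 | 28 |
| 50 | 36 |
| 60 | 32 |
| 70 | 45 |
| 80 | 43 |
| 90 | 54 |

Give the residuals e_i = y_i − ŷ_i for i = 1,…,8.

-2, 1, 1, 4, -5, 3, -4, 2

x=20: ŷ = 7 + 0.5·20 = 17; e = 15 − 17 = -2
x=30: ŷ = 7 + 0.5·30 = 22; e = 23 − 22 = 1
x=40: ŷ = 7 + 0.5·40 = 27; e = 28 − 27 = 1
x=50: ŷ = 7 + 0.5·50 = 32; e = 36 − 32 = 4
x=60: ŷ = 7 + 0.5·60 = 37; e = 32 − 37 = -5
x=70: ŷ = 7 + 0.5·70 = 42; e = 45 − 42 = 3
x=80: ŷ = 7 + 0.5·80 = 47; e = 43 − 47 = -4
x=90: ŷ = 7 + 0.5·90 = 52; e = 54 − 52 = 2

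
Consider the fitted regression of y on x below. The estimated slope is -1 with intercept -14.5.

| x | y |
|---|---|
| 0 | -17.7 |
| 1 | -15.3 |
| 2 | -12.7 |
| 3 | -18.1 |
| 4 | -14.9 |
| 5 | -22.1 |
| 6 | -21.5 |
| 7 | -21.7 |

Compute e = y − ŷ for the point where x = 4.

e = 3.6

ŷ = -14.5 − 4 = -18.5
e = -14.9 − (-18.5) = 3.6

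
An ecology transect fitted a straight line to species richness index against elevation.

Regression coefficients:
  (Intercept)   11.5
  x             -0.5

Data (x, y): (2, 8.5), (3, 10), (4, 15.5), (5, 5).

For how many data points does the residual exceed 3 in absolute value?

x=2: ŷ = 11.5 − 0.5·2 = 10.5; r = 8.5 − 10.5 = -2
x=3: ŷ = 11.5 − 0.5·3 = 10; r = 10 − 10 = 0
x=4: ŷ = 11.5 − 0.5·4 = 9.5; r = 15.5 − 9.5 = 6
x=5: ŷ = 11.5 − 0.5·5 = 9; r = 5 − 9 = -4
|r| > 3: x=4 (|r|=6), x=5 (|r|=4) → 2

2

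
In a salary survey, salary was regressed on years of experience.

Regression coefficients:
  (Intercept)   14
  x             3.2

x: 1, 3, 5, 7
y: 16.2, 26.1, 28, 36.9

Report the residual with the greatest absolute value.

r = 2.5

x=1: ŷ = 14 + 3.2·1 = 17.2; r = 16.2 − 17.2 = -1
x=3: ŷ = 14 + 3.2·3 = 23.6; r = 26.1 − 23.6 = 2.5
x=5: ŷ = 14 + 3.2·5 = 30; r = 28 − 30 = -2
x=7: ŷ = 14 + 3.2·7 = 36.4; r = 36.9 − 36.4 = 0.5
Largest |r| is 2.5 at x = 3, residual 2.5.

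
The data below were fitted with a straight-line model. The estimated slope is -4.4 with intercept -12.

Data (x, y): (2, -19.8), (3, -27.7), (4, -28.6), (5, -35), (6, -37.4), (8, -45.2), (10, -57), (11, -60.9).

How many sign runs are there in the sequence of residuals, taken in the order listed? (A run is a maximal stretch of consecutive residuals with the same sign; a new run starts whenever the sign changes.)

x=2: ŷ = -12 − 4.4·2 = -20.8; e = -19.8 − (-20.8) = 1
x=3: ŷ = -12 − 4.4·3 = -25.2; e = -27.7 − (-25.2) = -2.5
x=4: ŷ = -12 − 4.4·4 = -29.6; e = -28.6 − (-29.6) = 1
x=5: ŷ = -12 − 4.4·5 = -34; e = -35 − (-34) = -1
x=6: ŷ = -12 − 4.4·6 = -38.4; e = -37.4 − (-38.4) = 1
x=8: ŷ = -12 − 4.4·8 = -47.2; e = -45.2 − (-47.2) = 2
x=10: ŷ = -12 − 4.4·10 = -56; e = -57 − (-56) = -1
x=11: ŷ = -12 − 4.4·11 = -60.4; e = -60.9 − (-60.4) = -0.5
Signs: + − + − + + − −
Runs: +×1, −×1, +×1, −×1, +×2, −×2 → 6

6 runs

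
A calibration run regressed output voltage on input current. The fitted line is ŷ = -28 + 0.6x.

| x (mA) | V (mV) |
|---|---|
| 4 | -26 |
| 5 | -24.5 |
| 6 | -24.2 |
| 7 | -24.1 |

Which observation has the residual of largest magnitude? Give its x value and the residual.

x = 5, r = 0.5

x=4: ŷ = -28 + 0.6·4 = -25.6; r = -26 − (-25.6) = -0.4
x=5: ŷ = -28 + 0.6·5 = -25; r = -24.5 − (-25) = 0.5
x=6: ŷ = -28 + 0.6·6 = -24.4; r = -24.2 − (-24.4) = 0.2
x=7: ŷ = -28 + 0.6·7 = -23.8; r = -24.1 − (-23.8) = -0.3
Largest |r| is 0.5 at x = 5, residual 0.5.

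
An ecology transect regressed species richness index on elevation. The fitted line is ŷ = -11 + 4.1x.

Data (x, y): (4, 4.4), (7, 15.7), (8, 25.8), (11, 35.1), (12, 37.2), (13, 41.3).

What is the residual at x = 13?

r = -1

ŷ = -11 + 4.1·13 = 42.3
r = 41.3 − 42.3 = -1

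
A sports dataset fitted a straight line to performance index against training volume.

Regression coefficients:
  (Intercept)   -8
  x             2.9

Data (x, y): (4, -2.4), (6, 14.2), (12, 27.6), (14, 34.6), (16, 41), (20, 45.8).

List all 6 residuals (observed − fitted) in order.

-6, 4.8, 0.8, 2, 2.6, -4.2

x=4: ŷ = -8 + 2.9·4 = 3.6; r = -2.4 − 3.6 = -6
x=6: ŷ = -8 + 2.9·6 = 9.4; r = 14.2 − 9.4 = 4.8
x=12: ŷ = -8 + 2.9·12 = 26.8; r = 27.6 − 26.8 = 0.8
x=14: ŷ = -8 + 2.9·14 = 32.6; r = 34.6 − 32.6 = 2
x=16: ŷ = -8 + 2.9·16 = 38.4; r = 41 − 38.4 = 2.6
x=20: ŷ = -8 + 2.9·20 = 50; r = 45.8 − 50 = -4.2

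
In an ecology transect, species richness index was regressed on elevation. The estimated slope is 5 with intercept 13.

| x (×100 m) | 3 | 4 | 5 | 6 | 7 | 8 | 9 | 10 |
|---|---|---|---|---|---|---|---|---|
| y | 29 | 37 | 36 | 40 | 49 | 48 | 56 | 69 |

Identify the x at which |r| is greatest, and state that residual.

x = 10, r = 6

x=3: ŷ = 13 + 5·3 = 28; r = 29 − 28 = 1
x=4: ŷ = 13 + 5·4 = 33; r = 37 − 33 = 4
x=5: ŷ = 13 + 5·5 = 38; r = 36 − 38 = -2
x=6: ŷ = 13 + 5·6 = 43; r = 40 − 43 = -3
x=7: ŷ = 13 + 5·7 = 48; r = 49 − 48 = 1
x=8: ŷ = 13 + 5·8 = 53; r = 48 − 53 = -5
x=9: ŷ = 13 + 5·9 = 58; r = 56 − 58 = -2
x=10: ŷ = 13 + 5·10 = 63; r = 69 − 63 = 6
Largest |r| is 6 at x = 10, residual 6.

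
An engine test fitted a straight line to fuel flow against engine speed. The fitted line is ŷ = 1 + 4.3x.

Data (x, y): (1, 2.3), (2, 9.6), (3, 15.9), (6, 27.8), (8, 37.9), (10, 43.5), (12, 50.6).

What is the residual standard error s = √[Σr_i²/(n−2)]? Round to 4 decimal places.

s = 2.2136

x=1: ŷ = 1 + 4.3·1 = 5.3; r = 2.3 − 5.3 = -3
x=2: ŷ = 1 + 4.3·2 = 9.6; r = 9.6 − 9.6 = 0
x=3: ŷ = 1 + 4.3·3 = 13.9; r = 15.9 − 13.9 = 2
x=6: ŷ = 1 + 4.3·6 = 26.8; r = 27.8 − 26.8 = 1
x=8: ŷ = 1 + 4.3·8 = 35.4; r = 37.9 − 35.4 = 2.5
x=10: ŷ = 1 + 4.3·10 = 44; r = 43.5 − 44 = -0.5
x=12: ŷ = 1 + 4.3·12 = 52.6; r = 50.6 − 52.6 = -2
SSE = 9 + 0 + 4 + 1 + 6.25 + 0.25 + 4 = 24.5
s = √(24.5/5) = √4.9 ≈ 2.2136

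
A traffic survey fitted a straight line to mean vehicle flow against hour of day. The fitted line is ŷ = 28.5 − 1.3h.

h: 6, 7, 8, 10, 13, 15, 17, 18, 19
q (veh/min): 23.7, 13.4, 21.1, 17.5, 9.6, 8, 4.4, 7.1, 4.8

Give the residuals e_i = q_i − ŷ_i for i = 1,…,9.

3, -6, 3, 2, -2, -1, -2, 2, 1

h=6: ŷ = 28.5 − 1.3·6 = 20.7; e = 23.7 − 20.7 = 3
h=7: ŷ = 28.5 − 1.3·7 = 19.4; e = 13.4 − 19.4 = -6
h=8: ŷ = 28.5 − 1.3·8 = 18.1; e = 21.1 − 18.1 = 3
h=10: ŷ = 28.5 − 1.3·10 = 15.5; e = 17.5 − 15.5 = 2
h=13: ŷ = 28.5 − 1.3·13 = 11.6; e = 9.6 − 11.6 = -2
h=15: ŷ = 28.5 − 1.3·15 = 9; e = 8 − 9 = -1
h=17: ŷ = 28.5 − 1.3·17 = 6.4; e = 4.4 − 6.4 = -2
h=18: ŷ = 28.5 − 1.3·18 = 5.1; e = 7.1 − 5.1 = 2
h=19: ŷ = 28.5 − 1.3·19 = 3.8; e = 4.8 − 3.8 = 1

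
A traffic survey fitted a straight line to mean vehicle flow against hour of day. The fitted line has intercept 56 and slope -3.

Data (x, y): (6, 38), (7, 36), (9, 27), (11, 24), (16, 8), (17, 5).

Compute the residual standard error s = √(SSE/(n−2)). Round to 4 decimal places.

x=6: ŷ = 56 − 3·6 = 38; e = 38 − 38 = 0
x=7: ŷ = 56 − 3·7 = 35; e = 36 − 35 = 1
x=9: ŷ = 56 − 3·9 = 29; e = 27 − 29 = -2
x=11: ŷ = 56 − 3·11 = 23; e = 24 − 23 = 1
x=16: ŷ = 56 − 3·16 = 8; e = 8 − 8 = 0
x=17: ŷ = 56 − 3·17 = 5; e = 5 − 5 = 0
SSE = 0 + 1 + 4 + 1 + 0 + 0 = 6
s = √(6/4) = √1.5 ≈ 1.2247

s = 1.2247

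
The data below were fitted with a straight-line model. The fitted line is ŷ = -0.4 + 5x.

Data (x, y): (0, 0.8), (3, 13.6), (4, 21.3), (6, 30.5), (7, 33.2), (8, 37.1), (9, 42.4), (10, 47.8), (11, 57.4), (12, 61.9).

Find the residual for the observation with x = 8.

ŷ = -0.4 + 5·8 = 39.6
e = 37.1 − 39.6 = -2.5

e = -2.5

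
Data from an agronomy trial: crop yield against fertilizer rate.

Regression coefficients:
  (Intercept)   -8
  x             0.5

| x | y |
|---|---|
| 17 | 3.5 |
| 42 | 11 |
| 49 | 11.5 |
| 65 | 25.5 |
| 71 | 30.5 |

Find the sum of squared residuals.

x=17: ŷ = -8 + 0.5·17 = 0.5; e = 3.5 − 0.5 = 3
x=42: ŷ = -8 + 0.5·42 = 13; e = 11 − 13 = -2
x=49: ŷ = -8 + 0.5·49 = 16.5; e = 11.5 − 16.5 = -5
x=65: ŷ = -8 + 0.5·65 = 24.5; e = 25.5 − 24.5 = 1
x=71: ŷ = -8 + 0.5·71 = 27.5; e = 30.5 − 27.5 = 3
SSE = 9 + 4 + 25 + 1 + 9 = 48

SSE = 48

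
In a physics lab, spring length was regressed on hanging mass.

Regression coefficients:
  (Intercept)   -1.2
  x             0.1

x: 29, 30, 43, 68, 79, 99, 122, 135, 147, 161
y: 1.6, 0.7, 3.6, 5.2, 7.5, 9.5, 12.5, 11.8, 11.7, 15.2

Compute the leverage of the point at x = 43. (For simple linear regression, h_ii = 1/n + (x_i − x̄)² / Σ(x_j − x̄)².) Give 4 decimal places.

h = 0.2083

x̄ = (29 + 30 + 43 + 68 + 79 + 99 + 122 + 135 + 147 + 161)/10 = 91.3
Σ(x − x̄)² = 3881.29 + 3757.69 + 2332.89 + 542.89 + 151.29 + 59.29 + 942.49 + 1909.69 + 3102.49 + 4858.09 = 21538.1
h = 1/10 + (-48.3)²/21538.1 = 0.1 + 0.108315 = 0.2083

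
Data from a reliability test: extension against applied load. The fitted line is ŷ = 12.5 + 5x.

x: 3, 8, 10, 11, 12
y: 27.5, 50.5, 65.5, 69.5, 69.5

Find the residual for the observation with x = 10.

r = 3

ŷ = 12.5 + 5·10 = 62.5
r = 65.5 − 62.5 = 3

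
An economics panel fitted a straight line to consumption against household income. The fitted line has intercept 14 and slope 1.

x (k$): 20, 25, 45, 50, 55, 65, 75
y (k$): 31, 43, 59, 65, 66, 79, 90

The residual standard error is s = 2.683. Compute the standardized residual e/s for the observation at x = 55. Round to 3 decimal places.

-1.118

ŷ = 14 + 55 = 69
e = 66 − 69 = -3
e/s = -3 / 2.683 = -1.118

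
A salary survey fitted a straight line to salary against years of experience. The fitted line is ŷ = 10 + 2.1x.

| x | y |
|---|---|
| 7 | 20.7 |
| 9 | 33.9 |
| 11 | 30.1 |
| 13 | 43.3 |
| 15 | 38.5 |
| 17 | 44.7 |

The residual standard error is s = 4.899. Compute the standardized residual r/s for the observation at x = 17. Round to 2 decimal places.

-0.20

ŷ = 10 + 2.1·17 = 45.7
r = 44.7 − 45.7 = -1
r/s = -1 / 4.899 = -0.20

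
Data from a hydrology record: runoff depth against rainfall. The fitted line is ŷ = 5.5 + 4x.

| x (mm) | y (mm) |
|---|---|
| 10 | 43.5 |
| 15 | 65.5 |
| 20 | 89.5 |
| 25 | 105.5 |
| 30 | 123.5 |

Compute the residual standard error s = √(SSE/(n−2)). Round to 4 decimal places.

s = 2.8284

x=10: ŷ = 5.5 + 4·10 = 45.5; e = 43.5 − 45.5 = -2
x=15: ŷ = 5.5 + 4·15 = 65.5; e = 65.5 − 65.5 = 0
x=20: ŷ = 5.5 + 4·20 = 85.5; e = 89.5 − 85.5 = 4
x=25: ŷ = 5.5 + 4·25 = 105.5; e = 105.5 − 105.5 = 0
x=30: ŷ = 5.5 + 4·30 = 125.5; e = 123.5 − 125.5 = -2
SSE = 4 + 0 + 16 + 0 + 4 = 24
s = √(24/3) = √8 ≈ 2.8284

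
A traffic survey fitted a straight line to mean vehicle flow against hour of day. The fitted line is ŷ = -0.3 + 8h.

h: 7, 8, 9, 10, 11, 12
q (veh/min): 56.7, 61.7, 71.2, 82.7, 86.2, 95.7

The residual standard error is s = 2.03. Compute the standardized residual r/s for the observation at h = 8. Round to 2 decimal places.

-0.99

ŷ = -0.3 + 8·8 = 63.7
r = 61.7 − 63.7 = -2
r/s = -2 / 2.03 = -0.99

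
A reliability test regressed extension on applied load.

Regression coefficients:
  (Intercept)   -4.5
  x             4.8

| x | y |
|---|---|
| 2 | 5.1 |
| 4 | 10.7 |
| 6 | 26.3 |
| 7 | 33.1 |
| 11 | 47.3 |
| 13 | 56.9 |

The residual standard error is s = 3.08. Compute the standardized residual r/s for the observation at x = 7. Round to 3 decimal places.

ŷ = -4.5 + 4.8·7 = 29.1
r = 33.1 − 29.1 = 4
r/s = 4 / 3.08 = 1.299

1.299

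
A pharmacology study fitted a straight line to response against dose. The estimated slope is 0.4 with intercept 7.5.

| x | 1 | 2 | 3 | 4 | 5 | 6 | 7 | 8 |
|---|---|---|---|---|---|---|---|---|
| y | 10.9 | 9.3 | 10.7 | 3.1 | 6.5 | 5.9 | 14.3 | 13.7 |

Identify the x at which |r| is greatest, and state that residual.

x=1: ŷ = 7.5 + 0.4·1 = 7.9; r = 10.9 − 7.9 = 3
x=2: ŷ = 7.5 + 0.4·2 = 8.3; r = 9.3 − 8.3 = 1
x=3: ŷ = 7.5 + 0.4·3 = 8.7; r = 10.7 − 8.7 = 2
x=4: ŷ = 7.5 + 0.4·4 = 9.1; r = 3.1 − 9.1 = -6
x=5: ŷ = 7.5 + 0.4·5 = 9.5; r = 6.5 − 9.5 = -3
x=6: ŷ = 7.5 + 0.4·6 = 9.9; r = 5.9 − 9.9 = -4
x=7: ŷ = 7.5 + 0.4·7 = 10.3; r = 14.3 − 10.3 = 4
x=8: ŷ = 7.5 + 0.4·8 = 10.7; r = 13.7 − 10.7 = 3
Largest |r| is 6 at x = 4, residual -6.

x = 4, r = -6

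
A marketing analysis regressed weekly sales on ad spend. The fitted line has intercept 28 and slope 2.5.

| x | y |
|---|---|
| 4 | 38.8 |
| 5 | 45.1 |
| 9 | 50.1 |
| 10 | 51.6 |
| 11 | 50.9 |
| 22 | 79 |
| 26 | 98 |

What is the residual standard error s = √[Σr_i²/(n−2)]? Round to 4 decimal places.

x=4: ŷ = 28 + 2.5·4 = 38; r = 38.8 − 38 = 0.8
x=5: ŷ = 28 + 2.5·5 = 40.5; r = 45.1 − 40.5 = 4.6
x=9: ŷ = 28 + 2.5·9 = 50.5; r = 50.1 − 50.5 = -0.4
x=10: ŷ = 28 + 2.5·10 = 53; r = 51.6 − 53 = -1.4
x=11: ŷ = 28 + 2.5·11 = 55.5; r = 50.9 − 55.5 = -4.6
x=22: ŷ = 28 + 2.5·22 = 83; r = 79 − 83 = -4
x=26: ŷ = 28 + 2.5·26 = 93; r = 98 − 93 = 5
SSE = 0.64 + 21.16 + 0.16 + 1.96 + 21.16 + 16 + 25 = 86.08
s = √(86.08/5) = √17.216 ≈ 4.1492

s = 4.1492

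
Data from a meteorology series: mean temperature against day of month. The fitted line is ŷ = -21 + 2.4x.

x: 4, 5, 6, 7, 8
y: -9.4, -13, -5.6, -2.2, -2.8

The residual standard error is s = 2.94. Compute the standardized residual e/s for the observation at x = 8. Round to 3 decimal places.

ŷ = -21 + 2.4·8 = -1.8
e = -2.8 − (-1.8) = -1
e/s = -1 / 2.94 = -0.340

-0.340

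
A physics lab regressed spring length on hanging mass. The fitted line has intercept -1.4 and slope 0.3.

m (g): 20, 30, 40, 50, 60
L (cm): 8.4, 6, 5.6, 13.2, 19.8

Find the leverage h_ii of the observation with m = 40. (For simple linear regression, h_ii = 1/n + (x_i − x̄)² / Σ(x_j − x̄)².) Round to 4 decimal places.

m̄ = (20 + 30 + 40 + 50 + 60)/5 = 40
Σ(m − m̄)² = 400 + 100 + 0 + 100 + 400 = 1000
h = 1/5 + (0)²/1000 = 0.2 + 0 = 0.2000

h = 0.2000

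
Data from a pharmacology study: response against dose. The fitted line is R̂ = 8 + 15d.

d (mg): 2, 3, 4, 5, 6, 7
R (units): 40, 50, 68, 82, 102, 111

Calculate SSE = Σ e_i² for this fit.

d=2: R̂ = 8 + 15·2 = 38; e = 40 − 38 = 2
d=3: R̂ = 8 + 15·3 = 53; e = 50 − 53 = -3
d=4: R̂ = 8 + 15·4 = 68; e = 68 − 68 = 0
d=5: R̂ = 8 + 15·5 = 83; e = 82 − 83 = -1
d=6: R̂ = 8 + 15·6 = 98; e = 102 − 98 = 4
d=7: R̂ = 8 + 15·7 = 113; e = 111 − 113 = -2
SSE = 4 + 9 + 0 + 1 + 16 + 4 = 34

SSE = 34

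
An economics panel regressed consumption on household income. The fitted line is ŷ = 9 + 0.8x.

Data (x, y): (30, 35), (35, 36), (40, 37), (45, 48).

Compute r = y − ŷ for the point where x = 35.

ŷ = 9 + 0.8·35 = 37
r = 36 − 37 = -1

r = -1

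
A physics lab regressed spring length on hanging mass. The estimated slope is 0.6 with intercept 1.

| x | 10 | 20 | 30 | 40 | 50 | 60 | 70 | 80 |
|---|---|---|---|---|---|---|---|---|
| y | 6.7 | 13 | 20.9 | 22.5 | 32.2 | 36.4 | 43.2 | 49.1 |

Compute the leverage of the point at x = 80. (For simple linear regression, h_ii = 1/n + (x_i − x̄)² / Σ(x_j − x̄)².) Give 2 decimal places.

x̄ = (10 + 20 + 30 + 40 + 50 + 60 + 70 + 80)/8 = 45
Σ(x − x̄)² = 1225 + 625 + 225 + 25 + 25 + 225 + 625 + 1225 = 4200
h = 1/8 + (35)²/4200 = 0.125 + 0.291667 = 0.42

h = 0.42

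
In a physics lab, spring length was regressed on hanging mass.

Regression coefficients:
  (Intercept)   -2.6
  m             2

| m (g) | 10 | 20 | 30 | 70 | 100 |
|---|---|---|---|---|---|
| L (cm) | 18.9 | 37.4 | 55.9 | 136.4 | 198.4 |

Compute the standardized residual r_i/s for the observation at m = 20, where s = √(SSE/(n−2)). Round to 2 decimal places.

m=10: ŷ = -2.6 + 2·10 = 17.4; r = 18.9 − 17.4 = 1.5
m=20: ŷ = -2.6 + 2·20 = 37.4; r = 37.4 − 37.4 = 0
m=30: ŷ = -2.6 + 2·30 = 57.4; r = 55.9 − 57.4 = -1.5
m=70: ŷ = -2.6 + 2·70 = 137.4; r = 136.4 − 137.4 = -1
m=100: ŷ = -2.6 + 2·100 = 197.4; r = 198.4 − 197.4 = 1
SSE = 2.25 + 0 + 2.25 + 1 + 1 = 6.5
s = √(6.5/3) = 1.47196
r/s = 0 / 1.47196 = 0.00

0.00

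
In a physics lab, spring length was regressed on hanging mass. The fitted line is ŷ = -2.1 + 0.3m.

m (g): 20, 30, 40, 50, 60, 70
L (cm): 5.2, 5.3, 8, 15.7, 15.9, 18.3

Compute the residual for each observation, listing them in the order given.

m=20: ŷ = -2.1 + 0.3·20 = 3.9; r = 5.2 − 3.9 = 1.3
m=30: ŷ = -2.1 + 0.3·30 = 6.9; r = 5.3 − 6.9 = -1.6
m=40: ŷ = -2.1 + 0.3·40 = 9.9; r = 8 − 9.9 = -1.9
m=50: ŷ = -2.1 + 0.3·50 = 12.9; r = 15.7 − 12.9 = 2.8
m=60: ŷ = -2.1 + 0.3·60 = 15.9; r = 15.9 − 15.9 = 0
m=70: ŷ = -2.1 + 0.3·70 = 18.9; r = 18.3 − 18.9 = -0.6

1.3, -1.6, -1.9, 2.8, 0, -0.6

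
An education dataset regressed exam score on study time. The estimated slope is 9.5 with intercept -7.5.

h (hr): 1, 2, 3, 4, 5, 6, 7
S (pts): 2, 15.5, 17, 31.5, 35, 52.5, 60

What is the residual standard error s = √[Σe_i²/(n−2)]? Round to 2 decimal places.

h=1: Ŝ = -7.5 + 9.5·1 = 2; e = 2 − 2 = 0
h=2: Ŝ = -7.5 + 9.5·2 = 11.5; e = 15.5 − 11.5 = 4
h=3: Ŝ = -7.5 + 9.5·3 = 21; e = 17 − 21 = -4
h=4: Ŝ = -7.5 + 9.5·4 = 30.5; e = 31.5 − 30.5 = 1
h=5: Ŝ = -7.5 + 9.5·5 = 40; e = 35 − 40 = -5
h=6: Ŝ = -7.5 + 9.5·6 = 49.5; e = 52.5 − 49.5 = 3
h=7: Ŝ = -7.5 + 9.5·7 = 59; e = 60 − 59 = 1
SSE = 0 + 16 + 16 + 1 + 25 + 9 + 1 = 68
s = √(68/5) = √13.6 ≈ 3.69

s = 3.69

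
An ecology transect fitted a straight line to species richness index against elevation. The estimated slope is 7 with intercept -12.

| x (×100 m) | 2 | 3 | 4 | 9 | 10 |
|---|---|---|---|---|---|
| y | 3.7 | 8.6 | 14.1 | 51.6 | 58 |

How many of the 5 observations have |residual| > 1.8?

1

x=2: ŷ = -12 + 7·2 = 2; r = 3.7 − 2 = 1.7
x=3: ŷ = -12 + 7·3 = 9; r = 8.6 − 9 = -0.4
x=4: ŷ = -12 + 7·4 = 16; r = 14.1 − 16 = -1.9
x=9: ŷ = -12 + 7·9 = 51; r = 51.6 − 51 = 0.6
x=10: ŷ = -12 + 7·10 = 58; r = 58 − 58 = 0
|r| > 1.8: x=4 (|r|=1.9) → 1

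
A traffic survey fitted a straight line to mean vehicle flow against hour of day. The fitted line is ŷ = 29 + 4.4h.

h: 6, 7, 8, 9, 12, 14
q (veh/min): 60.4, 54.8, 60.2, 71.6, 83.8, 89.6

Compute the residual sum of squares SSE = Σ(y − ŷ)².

h=6: ŷ = 29 + 4.4·6 = 55.4; r = 60.4 − 55.4 = 5
h=7: ŷ = 29 + 4.4·7 = 59.8; r = 54.8 − 59.8 = -5
h=8: ŷ = 29 + 4.4·8 = 64.2; r = 60.2 − 64.2 = -4
h=9: ŷ = 29 + 4.4·9 = 68.6; r = 71.6 − 68.6 = 3
h=12: ŷ = 29 + 4.4·12 = 81.8; r = 83.8 − 81.8 = 2
h=14: ŷ = 29 + 4.4·14 = 90.6; r = 89.6 − 90.6 = -1
SSE = 25 + 25 + 16 + 9 + 4 + 1 = 80

SSE = 80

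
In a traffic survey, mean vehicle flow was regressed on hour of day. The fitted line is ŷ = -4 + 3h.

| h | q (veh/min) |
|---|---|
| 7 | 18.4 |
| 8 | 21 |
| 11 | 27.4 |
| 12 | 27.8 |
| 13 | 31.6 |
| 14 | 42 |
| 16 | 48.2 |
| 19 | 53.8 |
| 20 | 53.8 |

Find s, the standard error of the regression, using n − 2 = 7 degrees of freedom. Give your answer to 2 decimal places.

s = 3.25

h=7: ŷ = -4 + 3·7 = 17; e = 18.4 − 17 = 1.4
h=8: ŷ = -4 + 3·8 = 20; e = 21 − 20 = 1
h=11: ŷ = -4 + 3·11 = 29; e = 27.4 − 29 = -1.6
h=12: ŷ = -4 + 3·12 = 32; e = 27.8 − 32 = -4.2
h=13: ŷ = -4 + 3·13 = 35; e = 31.6 − 35 = -3.4
h=14: ŷ = -4 + 3·14 = 38; e = 42 − 38 = 4
h=16: ŷ = -4 + 3·16 = 44; e = 48.2 − 44 = 4.2
h=19: ŷ = -4 + 3·19 = 53; e = 53.8 − 53 = 0.8
h=20: ŷ = -4 + 3·20 = 56; e = 53.8 − 56 = -2.2
SSE = 1.96 + 1 + 2.56 + 17.64 + 11.56 + 16 + 17.64 + 0.64 + 4.84 = 73.84
s = √(73.84/7) = √10.5486 ≈ 3.25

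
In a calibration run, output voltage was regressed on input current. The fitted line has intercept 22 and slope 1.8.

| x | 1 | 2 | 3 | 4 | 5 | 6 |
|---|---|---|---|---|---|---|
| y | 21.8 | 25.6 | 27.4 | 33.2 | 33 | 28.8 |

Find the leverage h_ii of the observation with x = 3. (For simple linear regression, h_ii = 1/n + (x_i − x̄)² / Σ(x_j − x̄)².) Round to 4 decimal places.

x̄ = (1 + 2 + 3 + 4 + 5 + 6)/6 = 3.5
Σ(x − x̄)² = 6.25 + 2.25 + 0.25 + 0.25 + 2.25 + 6.25 = 17.5
h = 1/6 + (-0.5)²/17.5 = 0.166667 + 0.0142857 = 0.1810

h = 0.1810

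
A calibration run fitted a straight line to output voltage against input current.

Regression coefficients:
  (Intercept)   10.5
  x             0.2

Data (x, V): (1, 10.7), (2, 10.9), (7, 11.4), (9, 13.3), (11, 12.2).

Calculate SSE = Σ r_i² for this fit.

SSE = 1.5

x=1: ŷ = 10.5 + 0.2·1 = 10.7; r = 10.7 − 10.7 = 0
x=2: ŷ = 10.5 + 0.2·2 = 10.9; r = 10.9 − 10.9 = 0
x=7: ŷ = 10.5 + 0.2·7 = 11.9; r = 11.4 − 11.9 = -0.5
x=9: ŷ = 10.5 + 0.2·9 = 12.3; r = 13.3 − 12.3 = 1
x=11: ŷ = 10.5 + 0.2·11 = 12.7; r = 12.2 − 12.7 = -0.5
SSE = 0 + 0 + 0.25 + 1 + 0.25 = 1.5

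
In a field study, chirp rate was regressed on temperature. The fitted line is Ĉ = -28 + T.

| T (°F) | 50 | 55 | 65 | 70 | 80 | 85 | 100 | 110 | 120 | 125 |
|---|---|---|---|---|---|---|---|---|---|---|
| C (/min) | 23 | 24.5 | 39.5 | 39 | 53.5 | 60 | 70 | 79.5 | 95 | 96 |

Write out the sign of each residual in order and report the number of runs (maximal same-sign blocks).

8 runs

T=50: Ĉ = -28 + 50 = 22; e = 23 − 22 = 1
T=55: Ĉ = -28 + 55 = 27; e = 24.5 − 27 = -2.5
T=65: Ĉ = -28 + 65 = 37; e = 39.5 − 37 = 2.5
T=70: Ĉ = -28 + 70 = 42; e = 39 − 42 = -3
T=80: Ĉ = -28 + 80 = 52; e = 53.5 − 52 = 1.5
T=85: Ĉ = -28 + 85 = 57; e = 60 − 57 = 3
T=100: Ĉ = -28 + 100 = 72; e = 70 − 72 = -2
T=110: Ĉ = -28 + 110 = 82; e = 79.5 − 82 = -2.5
T=120: Ĉ = -28 + 120 = 92; e = 95 − 92 = 3
T=125: Ĉ = -28 + 125 = 97; e = 96 − 97 = -1
Signs: + − + − + + − − + −
Runs: +×1, −×1, +×1, −×1, +×2, −×2, +×1, −×1 → 8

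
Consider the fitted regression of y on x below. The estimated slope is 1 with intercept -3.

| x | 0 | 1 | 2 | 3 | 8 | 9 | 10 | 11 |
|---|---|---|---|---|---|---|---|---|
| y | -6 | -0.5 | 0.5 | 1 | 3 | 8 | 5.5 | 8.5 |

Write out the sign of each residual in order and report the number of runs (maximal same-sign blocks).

x=0: ŷ = -3 + 0 = -3; e = -6 − (-3) = -3
x=1: ŷ = -3 + 1 = -2; e = -0.5 − (-2) = 1.5
x=2: ŷ = -3 + 2 = -1; e = 0.5 − (-1) = 1.5
x=3: ŷ = -3 + 3 = 0; e = 1 − 0 = 1
x=8: ŷ = -3 + 8 = 5; e = 3 − 5 = -2
x=9: ŷ = -3 + 9 = 6; e = 8 − 6 = 2
x=10: ŷ = -3 + 10 = 7; e = 5.5 − 7 = -1.5
x=11: ŷ = -3 + 11 = 8; e = 8.5 − 8 = 0.5
Signs: − + + + − + − +
Runs: −×1, +×3, −×1, +×1, −×1, +×1 → 6

6 runs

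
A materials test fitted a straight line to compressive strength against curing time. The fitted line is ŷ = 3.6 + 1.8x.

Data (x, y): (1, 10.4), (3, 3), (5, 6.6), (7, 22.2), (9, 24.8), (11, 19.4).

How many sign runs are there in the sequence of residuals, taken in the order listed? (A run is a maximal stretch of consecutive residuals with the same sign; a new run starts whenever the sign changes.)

4 runs

x=1: ŷ = 3.6 + 1.8·1 = 5.4; e = 10.4 − 5.4 = 5
x=3: ŷ = 3.6 + 1.8·3 = 9; e = 3 − 9 = -6
x=5: ŷ = 3.6 + 1.8·5 = 12.6; e = 6.6 − 12.6 = -6
x=7: ŷ = 3.6 + 1.8·7 = 16.2; e = 22.2 − 16.2 = 6
x=9: ŷ = 3.6 + 1.8·9 = 19.8; e = 24.8 − 19.8 = 5
x=11: ŷ = 3.6 + 1.8·11 = 23.4; e = 19.4 − 23.4 = -4
Signs: + − − + + −
Runs: +×1, −×2, +×2, −×1 → 4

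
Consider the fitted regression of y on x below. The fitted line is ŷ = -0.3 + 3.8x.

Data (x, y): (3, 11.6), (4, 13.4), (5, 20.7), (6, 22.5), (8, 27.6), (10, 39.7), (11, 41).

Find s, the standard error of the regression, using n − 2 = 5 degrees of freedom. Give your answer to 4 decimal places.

s = 1.8439

x=3: ŷ = -0.3 + 3.8·3 = 11.1; r = 11.6 − 11.1 = 0.5
x=4: ŷ = -0.3 + 3.8·4 = 14.9; r = 13.4 − 14.9 = -1.5
x=5: ŷ = -0.3 + 3.8·5 = 18.7; r = 20.7 − 18.7 = 2
x=6: ŷ = -0.3 + 3.8·6 = 22.5; r = 22.5 − 22.5 = 0
x=8: ŷ = -0.3 + 3.8·8 = 30.1; r = 27.6 − 30.1 = -2.5
x=10: ŷ = -0.3 + 3.8·10 = 37.7; r = 39.7 − 37.7 = 2
x=11: ŷ = -0.3 + 3.8·11 = 41.5; r = 41 − 41.5 = -0.5
SSE = 0.25 + 2.25 + 4 + 0 + 6.25 + 4 + 0.25 = 17
s = √(17/5) = √3.4 ≈ 1.8439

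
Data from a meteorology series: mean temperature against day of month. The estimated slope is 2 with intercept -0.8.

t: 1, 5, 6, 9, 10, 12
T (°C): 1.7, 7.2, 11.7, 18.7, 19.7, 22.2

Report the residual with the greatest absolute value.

e = -2

t=1: ŷ = -0.8 + 2·1 = 1.2; e = 1.7 − 1.2 = 0.5
t=5: ŷ = -0.8 + 2·5 = 9.2; e = 7.2 − 9.2 = -2
t=6: ŷ = -0.8 + 2·6 = 11.2; e = 11.7 − 11.2 = 0.5
t=9: ŷ = -0.8 + 2·9 = 17.2; e = 18.7 − 17.2 = 1.5
t=10: ŷ = -0.8 + 2·10 = 19.2; e = 19.7 − 19.2 = 0.5
t=12: ŷ = -0.8 + 2·12 = 23.2; e = 22.2 − 23.2 = -1
Largest |e| is 2 at t = 5, residual -2.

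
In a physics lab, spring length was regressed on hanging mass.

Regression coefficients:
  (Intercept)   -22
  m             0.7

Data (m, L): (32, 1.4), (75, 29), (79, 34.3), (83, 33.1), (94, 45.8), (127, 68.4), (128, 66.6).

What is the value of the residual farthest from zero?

m=32: ŷ = -22 + 0.7·32 = 0.4; e = 1.4 − 0.4 = 1
m=75: ŷ = -22 + 0.7·75 = 30.5; e = 29 − 30.5 = -1.5
m=79: ŷ = -22 + 0.7·79 = 33.3; e = 34.3 − 33.3 = 1
m=83: ŷ = -22 + 0.7·83 = 36.1; e = 33.1 − 36.1 = -3
m=94: ŷ = -22 + 0.7·94 = 43.8; e = 45.8 − 43.8 = 2
m=127: ŷ = -22 + 0.7·127 = 66.9; e = 68.4 − 66.9 = 1.5
m=128: ŷ = -22 + 0.7·128 = 67.6; e = 66.6 − 67.6 = -1
Largest |e| is 3 at m = 83, residual -3.

e = -3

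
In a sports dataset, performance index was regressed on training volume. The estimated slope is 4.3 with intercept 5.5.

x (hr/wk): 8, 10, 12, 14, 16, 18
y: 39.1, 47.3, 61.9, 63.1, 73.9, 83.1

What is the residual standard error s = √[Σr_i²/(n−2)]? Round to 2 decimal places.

s = 2.83

x=8: ŷ = 5.5 + 4.3·8 = 39.9; r = 39.1 − 39.9 = -0.8
x=10: ŷ = 5.5 + 4.3·10 = 48.5; r = 47.3 − 48.5 = -1.2
x=12: ŷ = 5.5 + 4.3·12 = 57.1; r = 61.9 − 57.1 = 4.8
x=14: ŷ = 5.5 + 4.3·14 = 65.7; r = 63.1 − 65.7 = -2.6
x=16: ŷ = 5.5 + 4.3·16 = 74.3; r = 73.9 − 74.3 = -0.4
x=18: ŷ = 5.5 + 4.3·18 = 82.9; r = 83.1 − 82.9 = 0.2
SSE = 0.64 + 1.44 + 23.04 + 6.76 + 0.16 + 0.04 = 32.08
s = √(32.08/4) = √8.02 ≈ 2.83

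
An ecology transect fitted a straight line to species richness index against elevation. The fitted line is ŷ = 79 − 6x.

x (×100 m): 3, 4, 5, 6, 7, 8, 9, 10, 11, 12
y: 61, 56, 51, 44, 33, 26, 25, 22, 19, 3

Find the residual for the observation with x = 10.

e = 3

ŷ = 79 − 6·10 = 19
e = 22 − 19 = 3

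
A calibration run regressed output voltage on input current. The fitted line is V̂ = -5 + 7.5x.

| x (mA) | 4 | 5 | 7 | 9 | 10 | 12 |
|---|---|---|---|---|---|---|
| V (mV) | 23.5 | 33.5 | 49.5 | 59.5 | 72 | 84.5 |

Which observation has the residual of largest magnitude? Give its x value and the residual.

x = 9, r = -3

x=4: V̂ = -5 + 7.5·4 = 25; r = 23.5 − 25 = -1.5
x=5: V̂ = -5 + 7.5·5 = 32.5; r = 33.5 − 32.5 = 1
x=7: V̂ = -5 + 7.5·7 = 47.5; r = 49.5 − 47.5 = 2
x=9: V̂ = -5 + 7.5·9 = 62.5; r = 59.5 − 62.5 = -3
x=10: V̂ = -5 + 7.5·10 = 70; r = 72 − 70 = 2
x=12: V̂ = -5 + 7.5·12 = 85; r = 84.5 − 85 = -0.5
Largest |r| is 3 at x = 9, residual -3.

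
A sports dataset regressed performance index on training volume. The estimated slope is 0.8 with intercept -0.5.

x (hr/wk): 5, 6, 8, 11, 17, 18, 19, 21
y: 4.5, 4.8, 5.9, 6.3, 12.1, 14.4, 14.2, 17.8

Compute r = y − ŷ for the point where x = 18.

r = 0.5

ŷ = -0.5 + 0.8·18 = 13.9
r = 14.4 − 13.9 = 0.5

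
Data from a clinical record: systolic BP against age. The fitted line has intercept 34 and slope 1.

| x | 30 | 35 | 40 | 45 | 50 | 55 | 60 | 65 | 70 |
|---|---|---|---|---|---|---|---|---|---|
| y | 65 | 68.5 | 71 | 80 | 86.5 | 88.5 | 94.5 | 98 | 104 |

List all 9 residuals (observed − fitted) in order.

1, -0.5, -3, 1, 2.5, -0.5, 0.5, -1, 0

x=30: ŷ = 34 + 30 = 64; e = 65 − 64 = 1
x=35: ŷ = 34 + 35 = 69; e = 68.5 − 69 = -0.5
x=40: ŷ = 34 + 40 = 74; e = 71 − 74 = -3
x=45: ŷ = 34 + 45 = 79; e = 80 − 79 = 1
x=50: ŷ = 34 + 50 = 84; e = 86.5 − 84 = 2.5
x=55: ŷ = 34 + 55 = 89; e = 88.5 − 89 = -0.5
x=60: ŷ = 34 + 60 = 94; e = 94.5 − 94 = 0.5
x=65: ŷ = 34 + 65 = 99; e = 98 − 99 = -1
x=70: ŷ = 34 + 70 = 104; e = 104 − 104 = 0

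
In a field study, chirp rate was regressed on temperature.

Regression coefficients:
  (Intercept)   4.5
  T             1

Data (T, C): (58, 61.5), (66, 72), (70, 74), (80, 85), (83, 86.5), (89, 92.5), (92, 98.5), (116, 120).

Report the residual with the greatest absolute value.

r = 2

T=58: Ĉ = 4.5 + 58 = 62.5; r = 61.5 − 62.5 = -1
T=66: Ĉ = 4.5 + 66 = 70.5; r = 72 − 70.5 = 1.5
T=70: Ĉ = 4.5 + 70 = 74.5; r = 74 − 74.5 = -0.5
T=80: Ĉ = 4.5 + 80 = 84.5; r = 85 − 84.5 = 0.5
T=83: Ĉ = 4.5 + 83 = 87.5; r = 86.5 − 87.5 = -1
T=89: Ĉ = 4.5 + 89 = 93.5; r = 92.5 − 93.5 = -1
T=92: Ĉ = 4.5 + 92 = 96.5; r = 98.5 − 96.5 = 2
T=116: Ĉ = 4.5 + 116 = 120.5; r = 120 − 120.5 = -0.5
Largest |r| is 2 at T = 92, residual 2.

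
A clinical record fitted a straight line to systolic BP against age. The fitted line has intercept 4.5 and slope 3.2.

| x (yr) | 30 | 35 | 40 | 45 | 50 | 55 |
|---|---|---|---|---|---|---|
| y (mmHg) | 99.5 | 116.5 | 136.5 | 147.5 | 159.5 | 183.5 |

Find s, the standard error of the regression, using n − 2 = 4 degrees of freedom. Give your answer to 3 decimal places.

x=30: ŷ = 4.5 + 3.2·30 = 100.5; e = 99.5 − 100.5 = -1
x=35: ŷ = 4.5 + 3.2·35 = 116.5; e = 116.5 − 116.5 = 0
x=40: ŷ = 4.5 + 3.2·40 = 132.5; e = 136.5 − 132.5 = 4
x=45: ŷ = 4.5 + 3.2·45 = 148.5; e = 147.5 − 148.5 = -1
x=50: ŷ = 4.5 + 3.2·50 = 164.5; e = 159.5 − 164.5 = -5
x=55: ŷ = 4.5 + 3.2·55 = 180.5; e = 183.5 − 180.5 = 3
SSE = 1 + 0 + 16 + 1 + 25 + 9 = 52
s = √(52/4) = √13 ≈ 3.606

s = 3.606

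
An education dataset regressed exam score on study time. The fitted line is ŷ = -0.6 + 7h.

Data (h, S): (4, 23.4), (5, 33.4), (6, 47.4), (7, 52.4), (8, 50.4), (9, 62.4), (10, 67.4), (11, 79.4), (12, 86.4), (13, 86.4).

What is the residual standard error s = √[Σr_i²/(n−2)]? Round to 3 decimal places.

s = 4.062

h=4: ŷ = -0.6 + 7·4 = 27.4; r = 23.4 − 27.4 = -4
h=5: ŷ = -0.6 + 7·5 = 34.4; r = 33.4 − 34.4 = -1
h=6: ŷ = -0.6 + 7·6 = 41.4; r = 47.4 − 41.4 = 6
h=7: ŷ = -0.6 + 7·7 = 48.4; r = 52.4 − 48.4 = 4
h=8: ŷ = -0.6 + 7·8 = 55.4; r = 50.4 − 55.4 = -5
h=9: ŷ = -0.6 + 7·9 = 62.4; r = 62.4 − 62.4 = 0
h=10: ŷ = -0.6 + 7·10 = 69.4; r = 67.4 − 69.4 = -2
h=11: ŷ = -0.6 + 7·11 = 76.4; r = 79.4 − 76.4 = 3
h=12: ŷ = -0.6 + 7·12 = 83.4; r = 86.4 − 83.4 = 3
h=13: ŷ = -0.6 + 7·13 = 90.4; r = 86.4 − 90.4 = -4
SSE = 16 + 1 + 36 + 16 + 25 + 0 + 4 + 9 + 9 + 16 = 132
s = √(132/8) = √16.5 ≈ 4.062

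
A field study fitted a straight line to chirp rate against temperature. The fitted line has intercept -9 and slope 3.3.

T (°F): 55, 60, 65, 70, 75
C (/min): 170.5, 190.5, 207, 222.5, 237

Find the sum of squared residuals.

T=55: Ĉ = -9 + 3.3·55 = 172.5; r = 170.5 − 172.5 = -2
T=60: Ĉ = -9 + 3.3·60 = 189; r = 190.5 − 189 = 1.5
T=65: Ĉ = -9 + 3.3·65 = 205.5; r = 207 − 205.5 = 1.5
T=70: Ĉ = -9 + 3.3·70 = 222; r = 222.5 − 222 = 0.5
T=75: Ĉ = -9 + 3.3·75 = 238.5; r = 237 − 238.5 = -1.5
SSE = 4 + 2.25 + 2.25 + 0.25 + 2.25 = 11

SSE = 11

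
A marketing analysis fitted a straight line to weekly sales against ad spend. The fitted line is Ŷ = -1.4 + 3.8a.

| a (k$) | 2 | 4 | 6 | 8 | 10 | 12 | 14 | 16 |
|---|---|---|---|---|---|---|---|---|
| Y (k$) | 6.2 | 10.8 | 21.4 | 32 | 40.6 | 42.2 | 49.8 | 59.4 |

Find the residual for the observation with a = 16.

r = 0

Ŷ = -1.4 + 3.8·16 = 59.4
r = 59.4 − 59.4 = 0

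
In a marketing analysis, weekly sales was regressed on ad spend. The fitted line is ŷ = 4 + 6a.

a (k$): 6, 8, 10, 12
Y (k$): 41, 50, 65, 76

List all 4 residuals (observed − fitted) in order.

1, -2, 1, 0

a=6: ŷ = 4 + 6·6 = 40; e = 41 − 40 = 1
a=8: ŷ = 4 + 6·8 = 52; e = 50 − 52 = -2
a=10: ŷ = 4 + 6·10 = 64; e = 65 − 64 = 1
a=12: ŷ = 4 + 6·12 = 76; e = 76 − 76 = 0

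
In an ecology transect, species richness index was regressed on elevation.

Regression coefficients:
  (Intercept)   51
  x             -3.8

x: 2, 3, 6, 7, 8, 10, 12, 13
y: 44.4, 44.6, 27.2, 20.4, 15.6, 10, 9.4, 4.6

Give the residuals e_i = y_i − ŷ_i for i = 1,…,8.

1, 5, -1, -4, -5, -3, 4, 3

x=2: ŷ = 51 − 3.8·2 = 43.4; e = 44.4 − 43.4 = 1
x=3: ŷ = 51 − 3.8·3 = 39.6; e = 44.6 − 39.6 = 5
x=6: ŷ = 51 − 3.8·6 = 28.2; e = 27.2 − 28.2 = -1
x=7: ŷ = 51 − 3.8·7 = 24.4; e = 20.4 − 24.4 = -4
x=8: ŷ = 51 − 3.8·8 = 20.6; e = 15.6 − 20.6 = -5
x=10: ŷ = 51 − 3.8·10 = 13; e = 10 − 13 = -3
x=12: ŷ = 51 − 3.8·12 = 5.4; e = 9.4 − 5.4 = 4
x=13: ŷ = 51 − 3.8·13 = 1.6; e = 4.6 − 1.6 = 3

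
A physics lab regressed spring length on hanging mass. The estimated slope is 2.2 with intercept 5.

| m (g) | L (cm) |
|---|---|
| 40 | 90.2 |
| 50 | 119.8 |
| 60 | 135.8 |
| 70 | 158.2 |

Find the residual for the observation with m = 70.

L̂ = 5 + 2.2·70 = 159
r = 158.2 − 159 = -0.8

r = -0.8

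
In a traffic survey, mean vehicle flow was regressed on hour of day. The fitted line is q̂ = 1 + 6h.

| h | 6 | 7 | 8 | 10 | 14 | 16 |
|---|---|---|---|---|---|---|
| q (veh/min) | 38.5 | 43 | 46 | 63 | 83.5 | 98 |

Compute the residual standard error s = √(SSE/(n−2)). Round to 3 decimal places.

s = 2.151

h=6: q̂ = 1 + 6·6 = 37; e = 38.5 − 37 = 1.5
h=7: q̂ = 1 + 6·7 = 43; e = 43 − 43 = 0
h=8: q̂ = 1 + 6·8 = 49; e = 46 − 49 = -3
h=10: q̂ = 1 + 6·10 = 61; e = 63 − 61 = 2
h=14: q̂ = 1 + 6·14 = 85; e = 83.5 − 85 = -1.5
h=16: q̂ = 1 + 6·16 = 97; e = 98 − 97 = 1
SSE = 2.25 + 0 + 9 + 4 + 2.25 + 1 = 18.5
s = √(18.5/4) = √4.625 ≈ 2.151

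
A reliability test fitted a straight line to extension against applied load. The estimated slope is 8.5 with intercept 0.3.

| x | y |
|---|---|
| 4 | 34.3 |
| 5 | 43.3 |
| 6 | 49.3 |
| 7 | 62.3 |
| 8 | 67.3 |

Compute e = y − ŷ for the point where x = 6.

ŷ = 0.3 + 8.5·6 = 51.3
e = 49.3 − 51.3 = -2

e = -2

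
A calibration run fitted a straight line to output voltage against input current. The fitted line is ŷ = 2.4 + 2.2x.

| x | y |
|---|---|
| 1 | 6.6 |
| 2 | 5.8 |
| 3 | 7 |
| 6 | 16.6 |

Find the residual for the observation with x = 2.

ŷ = 2.4 + 2.2·2 = 6.8
e = 5.8 − 6.8 = -1

e = -1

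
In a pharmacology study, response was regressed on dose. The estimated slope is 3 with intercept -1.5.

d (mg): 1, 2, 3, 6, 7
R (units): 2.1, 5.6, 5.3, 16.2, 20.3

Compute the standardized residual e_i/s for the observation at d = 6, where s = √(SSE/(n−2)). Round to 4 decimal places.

-0.1945

d=1: ŷ = -1.5 + 3·1 = 1.5; e = 2.1 − 1.5 = 0.6
d=2: ŷ = -1.5 + 3·2 = 4.5; e = 5.6 − 4.5 = 1.1
d=3: ŷ = -1.5 + 3·3 = 7.5; e = 5.3 − 7.5 = -2.2
d=6: ŷ = -1.5 + 3·6 = 16.5; e = 16.2 − 16.5 = -0.3
d=7: ŷ = -1.5 + 3·7 = 19.5; e = 20.3 − 19.5 = 0.8
SSE = 0.36 + 1.21 + 4.84 + 0.09 + 0.64 = 7.14
s = √(7.14/3) = 1.54272
e/s = -0.3 / 1.54272 = -0.1945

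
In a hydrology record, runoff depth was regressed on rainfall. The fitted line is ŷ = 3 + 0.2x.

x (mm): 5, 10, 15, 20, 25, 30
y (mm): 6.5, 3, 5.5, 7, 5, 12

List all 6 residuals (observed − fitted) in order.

x=5: ŷ = 3 + 0.2·5 = 4; r = 6.5 − 4 = 2.5
x=10: ŷ = 3 + 0.2·10 = 5; r = 3 − 5 = -2
x=15: ŷ = 3 + 0.2·15 = 6; r = 5.5 − 6 = -0.5
x=20: ŷ = 3 + 0.2·20 = 7; r = 7 − 7 = 0
x=25: ŷ = 3 + 0.2·25 = 8; r = 5 − 8 = -3
x=30: ŷ = 3 + 0.2·30 = 9; r = 12 − 9 = 3

2.5, -2, -0.5, 0, -3, 3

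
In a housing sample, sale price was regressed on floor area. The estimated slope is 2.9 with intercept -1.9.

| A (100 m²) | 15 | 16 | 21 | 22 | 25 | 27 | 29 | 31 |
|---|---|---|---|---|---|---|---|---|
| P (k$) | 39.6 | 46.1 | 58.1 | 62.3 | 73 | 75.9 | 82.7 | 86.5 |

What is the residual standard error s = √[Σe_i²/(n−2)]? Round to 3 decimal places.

s = 1.635

A=15: P̂ = -1.9 + 2.9·15 = 41.6; e = 39.6 − 41.6 = -2
A=16: P̂ = -1.9 + 2.9·16 = 44.5; e = 46.1 − 44.5 = 1.6
A=21: P̂ = -1.9 + 2.9·21 = 59; e = 58.1 − 59 = -0.9
A=22: P̂ = -1.9 + 2.9·22 = 61.9; e = 62.3 − 61.9 = 0.4
A=25: P̂ = -1.9 + 2.9·25 = 70.6; e = 73 − 70.6 = 2.4
A=27: P̂ = -1.9 + 2.9·27 = 76.4; e = 75.9 − 76.4 = -0.5
A=29: P̂ = -1.9 + 2.9·29 = 82.2; e = 82.7 − 82.2 = 0.5
A=31: P̂ = -1.9 + 2.9·31 = 88; e = 86.5 − 88 = -1.5
SSE = 4 + 2.56 + 0.81 + 0.16 + 5.76 + 0.25 + 0.25 + 2.25 = 16.04
s = √(16.04/6) = √2.67333 ≈ 1.635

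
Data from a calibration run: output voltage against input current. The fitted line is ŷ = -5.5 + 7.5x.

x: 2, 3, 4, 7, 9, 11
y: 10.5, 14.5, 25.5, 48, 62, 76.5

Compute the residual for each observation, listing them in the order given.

1, -2.5, 1, 1, 0, -0.5

x=2: ŷ = -5.5 + 7.5·2 = 9.5; r = 10.5 − 9.5 = 1
x=3: ŷ = -5.5 + 7.5·3 = 17; r = 14.5 − 17 = -2.5
x=4: ŷ = -5.5 + 7.5·4 = 24.5; r = 25.5 − 24.5 = 1
x=7: ŷ = -5.5 + 7.5·7 = 47; r = 48 − 47 = 1
x=9: ŷ = -5.5 + 7.5·9 = 62; r = 62 − 62 = 0
x=11: ŷ = -5.5 + 7.5·11 = 77; r = 76.5 − 77 = -0.5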